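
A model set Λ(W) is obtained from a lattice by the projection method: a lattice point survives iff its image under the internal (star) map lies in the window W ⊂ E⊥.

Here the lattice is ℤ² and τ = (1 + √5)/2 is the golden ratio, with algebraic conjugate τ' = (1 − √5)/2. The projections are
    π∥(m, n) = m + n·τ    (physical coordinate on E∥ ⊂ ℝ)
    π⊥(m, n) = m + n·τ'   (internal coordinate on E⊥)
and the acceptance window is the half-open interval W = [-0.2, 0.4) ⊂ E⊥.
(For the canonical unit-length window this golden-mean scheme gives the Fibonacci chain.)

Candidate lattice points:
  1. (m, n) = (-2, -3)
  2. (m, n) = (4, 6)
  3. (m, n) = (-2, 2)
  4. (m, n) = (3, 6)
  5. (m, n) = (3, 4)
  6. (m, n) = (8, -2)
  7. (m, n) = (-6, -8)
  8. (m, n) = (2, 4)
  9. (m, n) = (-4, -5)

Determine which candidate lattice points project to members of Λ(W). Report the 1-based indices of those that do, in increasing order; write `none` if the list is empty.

Compute τ' = (1−√5)/2 = -0.618034, so π⊥(m,n) = m -0.618034·n.
candidate 1: (m,n)=(-2,-3) → π∥ = -2-3·τ ≈ -6.854102, π⊥ = -2-3·τ' ≈ -0.145898 ∈ [-0.2, 0.4) ⇒ IN Λ
candidate 2: (m,n)=(4,6) → π∥ = 4+6·τ ≈ 13.708204, π⊥ = 4+6·τ' ≈ 0.291796 ∈ [-0.2, 0.4) ⇒ IN Λ
candidate 3: (m,n)=(-2,2) → π∥ = -2+2·τ ≈ 1.236068, π⊥ = -2+2·τ' ≈ -3.236068 ∉ [-0.2, 0.4) ⇒ out
candidate 4: (m,n)=(3,6) → π∥ = 3+6·τ ≈ 12.708204, π⊥ = 3+6·τ' ≈ -0.708204 ∉ [-0.2, 0.4) ⇒ out
candidate 5: (m,n)=(3,4) → π∥ = 3+4·τ ≈ 9.472136, π⊥ = 3+4·τ' ≈ 0.527864 ∉ [-0.2, 0.4) ⇒ out
candidate 6: (m,n)=(8,-2) → π∥ = 8-2·τ ≈ 4.763932, π⊥ = 8-2·τ' ≈ 9.236068 ∉ [-0.2, 0.4) ⇒ out
candidate 7: (m,n)=(-6,-8) → π∥ = -6-8·τ ≈ -18.944272, π⊥ = -6-8·τ' ≈ -1.055728 ∉ [-0.2, 0.4) ⇒ out
candidate 8: (m,n)=(2,4) → π∥ = 2+4·τ ≈ 8.472136, π⊥ = 2+4·τ' ≈ -0.472136 ∉ [-0.2, 0.4) ⇒ out
candidate 9: (m,n)=(-4,-5) → π∥ = -4-5·τ ≈ -12.090170, π⊥ = -4-5·τ' ≈ -0.909830 ∉ [-0.2, 0.4) ⇒ out

1, 2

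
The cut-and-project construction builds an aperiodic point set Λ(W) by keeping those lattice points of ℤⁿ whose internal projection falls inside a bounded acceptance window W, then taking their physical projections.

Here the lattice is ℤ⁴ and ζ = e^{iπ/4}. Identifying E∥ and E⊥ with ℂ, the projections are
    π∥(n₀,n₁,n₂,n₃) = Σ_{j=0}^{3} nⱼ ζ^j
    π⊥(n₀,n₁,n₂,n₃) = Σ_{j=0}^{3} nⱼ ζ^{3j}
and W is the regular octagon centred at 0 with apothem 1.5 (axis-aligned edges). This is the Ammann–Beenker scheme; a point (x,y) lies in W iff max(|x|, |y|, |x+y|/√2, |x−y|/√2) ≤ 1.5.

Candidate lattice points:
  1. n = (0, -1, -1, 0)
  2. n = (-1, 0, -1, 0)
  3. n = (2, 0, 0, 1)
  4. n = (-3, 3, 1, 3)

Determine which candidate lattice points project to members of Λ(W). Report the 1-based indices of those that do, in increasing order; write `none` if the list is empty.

With ζ = e^{iπ/4} the internal vectors are ζ^0,ζ^3,ζ^6,ζ^9.
#1 (0, -1, -1, 0): internal (0.7071, 0.2929); octagon support 0.7071 vs apothem 1.5 → ∈ W
#2 (-1, 0, -1, 0): internal (-1.0000, 1.0000); octagon support 1.4142 vs apothem 1.5 → ∈ W
#3 (2, 0, 0, 1): internal (2.7071, 0.7071); octagon support 2.7071 vs apothem 1.5 → ∉ W
#4 (-3, 3, 1, 3): internal (-3.0000, 3.2426); octagon support 4.4142 vs apothem 1.5 → ∉ W

1, 2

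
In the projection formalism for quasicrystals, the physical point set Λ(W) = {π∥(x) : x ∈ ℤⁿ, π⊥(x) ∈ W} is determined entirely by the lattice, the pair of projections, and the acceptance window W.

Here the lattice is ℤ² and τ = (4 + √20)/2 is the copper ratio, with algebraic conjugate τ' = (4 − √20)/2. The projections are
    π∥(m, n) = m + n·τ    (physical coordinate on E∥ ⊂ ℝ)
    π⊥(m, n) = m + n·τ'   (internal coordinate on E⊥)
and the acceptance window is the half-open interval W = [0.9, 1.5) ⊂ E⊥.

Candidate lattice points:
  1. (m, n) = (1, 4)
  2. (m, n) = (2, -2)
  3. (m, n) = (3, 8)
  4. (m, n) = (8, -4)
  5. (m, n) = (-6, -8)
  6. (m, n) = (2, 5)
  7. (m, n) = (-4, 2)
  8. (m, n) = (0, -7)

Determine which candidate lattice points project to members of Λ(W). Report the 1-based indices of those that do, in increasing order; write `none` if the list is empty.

Compute τ' = (4−√20)/2 = -0.2361, so π⊥(m,n) = m -0.2361·n.
candidate 1: (m,n)=(1,4) → π∥ = 1+4·τ ≈ 17.9443, π⊥ = 1+4·τ' ≈ 0.0557 ∉ [0.9, 1.5) ⇒ out
candidate 2: (m,n)=(2,-2) → π∥ = 2-2·τ ≈ -6.4721, π⊥ = 2-2·τ' ≈ 2.4721 ∉ [0.9, 1.5) ⇒ out
candidate 3: (m,n)=(3,8) → π∥ = 3+8·τ ≈ 36.8885, π⊥ = 3+8·τ' ≈ 1.1115 ∈ [0.9, 1.5) ⇒ IN Λ
candidate 4: (m,n)=(8,-4) → π∥ = 8-4·τ ≈ -8.9443, π⊥ = 8-4·τ' ≈ 8.9443 ∉ [0.9, 1.5) ⇒ out
candidate 5: (m,n)=(-6,-8) → π∥ = -6-8·τ ≈ -39.8885, π⊥ = -6-8·τ' ≈ -4.1115 ∉ [0.9, 1.5) ⇒ out
candidate 6: (m,n)=(2,5) → π∥ = 2+5·τ ≈ 23.1803, π⊥ = 2+5·τ' ≈ 0.8197 ∉ [0.9, 1.5) ⇒ out
candidate 7: (m,n)=(-4,2) → π∥ = -4+2·τ ≈ 4.4721, π⊥ = -4+2·τ' ≈ -4.4721 ∉ [0.9, 1.5) ⇒ out
candidate 8: (m,n)=(0,-7) → π∥ = 0-7·τ ≈ -29.6525, π⊥ = 0-7·τ' ≈ 1.6525 ∉ [0.9, 1.5) ⇒ out

3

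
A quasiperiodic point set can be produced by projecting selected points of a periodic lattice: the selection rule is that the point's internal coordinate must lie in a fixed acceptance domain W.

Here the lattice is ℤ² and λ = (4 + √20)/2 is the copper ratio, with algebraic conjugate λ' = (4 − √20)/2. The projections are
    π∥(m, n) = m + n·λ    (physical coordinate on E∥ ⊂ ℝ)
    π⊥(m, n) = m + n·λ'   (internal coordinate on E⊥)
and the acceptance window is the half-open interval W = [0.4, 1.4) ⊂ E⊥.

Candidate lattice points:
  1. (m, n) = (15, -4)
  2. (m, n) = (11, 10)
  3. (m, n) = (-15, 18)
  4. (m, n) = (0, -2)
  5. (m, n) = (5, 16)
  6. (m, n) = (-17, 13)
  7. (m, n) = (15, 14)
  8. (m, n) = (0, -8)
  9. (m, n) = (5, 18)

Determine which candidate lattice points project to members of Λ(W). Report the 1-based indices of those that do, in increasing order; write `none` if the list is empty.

λ' = (4−√20)/2 ≈ -0.2361.
#1 (15,-4): internal coord 15 + (-4)·λ' = +15.9443; +15.9443 ∉ [0.4, 1.4) → out
#2 (11,10): internal coord 11 + (10)·λ' = +8.6393; +8.6393 ∉ [0.4, 1.4) → out
#3 (-15,18): internal coord -15 + (18)·λ' = -19.2492; -19.2492 ∉ [0.4, 1.4) → out
#4 (0,-2): internal coord 0 + (-2)·λ' = +0.4721; +0.4721 ∈ [0.4, 1.4) → IN Λ
#5 (5,16): internal coord 5 + (16)·λ' = +1.2229; +1.2229 ∈ [0.4, 1.4) → IN Λ
#6 (-17,13): internal coord -17 + (13)·λ' = -20.0689; -20.0689 ∉ [0.4, 1.4) → out
#7 (15,14): internal coord 15 + (14)·λ' = +11.6950; +11.6950 ∉ [0.4, 1.4) → out
#8 (0,-8): internal coord 0 + (-8)·λ' = +1.8885; +1.8885 ∉ [0.4, 1.4) → out
#9 (5,18): internal coord 5 + (18)·λ' = +0.7508; +0.7508 ∈ [0.4, 1.4) → IN Λ

4, 5, 9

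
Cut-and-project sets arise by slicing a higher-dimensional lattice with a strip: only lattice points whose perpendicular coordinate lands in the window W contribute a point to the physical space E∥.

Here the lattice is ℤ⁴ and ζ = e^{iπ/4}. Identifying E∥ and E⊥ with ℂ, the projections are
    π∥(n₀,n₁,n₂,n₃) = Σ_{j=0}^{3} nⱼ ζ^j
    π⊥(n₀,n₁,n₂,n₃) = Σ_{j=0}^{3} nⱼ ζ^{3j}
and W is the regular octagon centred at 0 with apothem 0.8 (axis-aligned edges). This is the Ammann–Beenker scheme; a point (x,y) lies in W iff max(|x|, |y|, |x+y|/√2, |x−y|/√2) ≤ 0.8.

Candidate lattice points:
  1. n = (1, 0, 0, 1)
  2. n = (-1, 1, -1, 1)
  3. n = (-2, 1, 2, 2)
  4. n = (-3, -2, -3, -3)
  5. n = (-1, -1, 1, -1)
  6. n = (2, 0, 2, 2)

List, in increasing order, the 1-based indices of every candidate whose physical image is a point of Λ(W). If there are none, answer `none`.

With ζ = e^{iπ/4} the internal vectors are ζ^0,ζ^3,ζ^6,ζ^9.
#1 (1, 0, 0, 1): internal (1.707107, 0.707107); octagon support 1.707107 vs apothem 0.8 → ∉ W
#2 (-1, 1, -1, 1): internal (-1.000000, 2.414214); octagon support 2.414214 vs apothem 0.8 → ∉ W
#3 (-2, 1, 2, 2): internal (-1.292893, 0.121320); octagon support 1.292893 vs apothem 0.8 → ∉ W
#4 (-3, -2, -3, -3): internal (-3.707107, -0.535534); octagon support 3.707107 vs apothem 0.8 → ∉ W
#5 (-1, -1, 1, -1): internal (-1.000000, -2.414214); octagon support 2.414214 vs apothem 0.8 → ∉ W
#6 (2, 0, 2, 2): internal (3.414214, -0.585786); octagon support 3.414214 vs apothem 0.8 → ∉ W

none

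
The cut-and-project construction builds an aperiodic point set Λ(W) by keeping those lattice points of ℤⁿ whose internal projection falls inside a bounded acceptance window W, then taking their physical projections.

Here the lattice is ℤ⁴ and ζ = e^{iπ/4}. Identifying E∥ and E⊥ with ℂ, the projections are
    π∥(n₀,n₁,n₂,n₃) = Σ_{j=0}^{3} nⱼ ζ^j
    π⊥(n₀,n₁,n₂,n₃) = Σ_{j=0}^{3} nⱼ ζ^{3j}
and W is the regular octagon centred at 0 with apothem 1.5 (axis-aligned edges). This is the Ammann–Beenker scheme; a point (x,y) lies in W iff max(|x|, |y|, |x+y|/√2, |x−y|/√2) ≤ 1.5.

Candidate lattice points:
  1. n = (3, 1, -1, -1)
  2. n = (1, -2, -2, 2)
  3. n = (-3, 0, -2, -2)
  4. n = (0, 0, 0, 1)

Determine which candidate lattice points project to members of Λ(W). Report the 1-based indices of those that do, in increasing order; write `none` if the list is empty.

4

With ζ = e^{iπ/4} the internal vectors are ζ^0,ζ^3,ζ^6,ζ^9.
candidate 1: n = (3, 1, -1, -1) → π⊥ ≈ (+1.58579, +1.00000); max(|x|,|y|,|x±y|/√2) = 1.82843 > 1.5 ⇒ ∉ W
candidate 2: n = (1, -2, -2, 2) → π⊥ ≈ (+3.82843, +2.00000); max(|x|,|y|,|x±y|/√2) = 4.12132 > 1.5 ⇒ ∉ W
candidate 3: n = (-3, 0, -2, -2) → π⊥ ≈ (-4.41421, +0.58579); max(|x|,|y|,|x±y|/√2) = 4.41421 > 1.5 ⇒ ∉ W
candidate 4: n = (0, 0, 0, 1) → π⊥ ≈ (+0.70711, +0.70711); max(|x|,|y|,|x±y|/√2) = 1.00000 ≤ 1.5 ⇒ ∈ W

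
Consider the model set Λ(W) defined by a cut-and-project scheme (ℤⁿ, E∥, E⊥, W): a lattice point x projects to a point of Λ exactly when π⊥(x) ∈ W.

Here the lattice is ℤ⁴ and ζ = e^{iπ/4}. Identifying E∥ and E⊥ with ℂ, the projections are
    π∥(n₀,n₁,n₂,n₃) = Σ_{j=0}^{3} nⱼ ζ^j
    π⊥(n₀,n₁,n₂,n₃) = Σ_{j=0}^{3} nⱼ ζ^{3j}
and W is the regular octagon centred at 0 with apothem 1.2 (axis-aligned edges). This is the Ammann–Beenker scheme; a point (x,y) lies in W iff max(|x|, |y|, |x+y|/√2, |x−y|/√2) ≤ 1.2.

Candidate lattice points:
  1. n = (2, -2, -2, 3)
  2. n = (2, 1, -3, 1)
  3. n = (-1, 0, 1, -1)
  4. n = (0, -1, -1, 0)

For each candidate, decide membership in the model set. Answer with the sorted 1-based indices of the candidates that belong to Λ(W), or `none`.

Internal map: ζ^{3j} for j=0..3 gives (1,0), (−√2/2,√2/2), (0,−1), (√2/2,√2/2).
#1 (2, -2, -2, 3): internal (5.535534, 2.707107); octagon support 5.828427 vs apothem 1.2 → ∉ W
#2 (2, 1, -3, 1): internal (2.000000, 4.414214); octagon support 4.535534 vs apothem 1.2 → ∉ W
#3 (-1, 0, 1, -1): internal (-1.707107, -1.707107); octagon support 2.414214 vs apothem 1.2 → ∉ W
#4 (0, -1, -1, 0): internal (0.707107, 0.292893); octagon support 0.707107 vs apothem 1.2 → ∈ W

4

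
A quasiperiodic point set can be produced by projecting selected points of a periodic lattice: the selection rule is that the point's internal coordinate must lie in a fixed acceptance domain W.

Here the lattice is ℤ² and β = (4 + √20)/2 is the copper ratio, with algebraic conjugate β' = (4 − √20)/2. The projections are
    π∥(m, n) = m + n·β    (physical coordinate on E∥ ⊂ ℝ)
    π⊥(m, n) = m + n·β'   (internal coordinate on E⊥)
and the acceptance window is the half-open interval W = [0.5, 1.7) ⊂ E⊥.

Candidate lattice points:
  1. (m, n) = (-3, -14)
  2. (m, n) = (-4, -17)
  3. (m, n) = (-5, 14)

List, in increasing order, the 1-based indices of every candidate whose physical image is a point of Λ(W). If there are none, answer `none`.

none

β' = (4−√20)/2 ≈ -0.23607.
candidate 1: (m,n)=(-3,-14) → π∥ = -3-14·β ≈ -62.30495, π⊥ = -3-14·β' ≈ 0.30495 ∉ [0.5, 1.7) ⇒ out
candidate 2: (m,n)=(-4,-17) → π∥ = -4-17·β ≈ -76.01316, π⊥ = -4-17·β' ≈ 0.01316 ∉ [0.5, 1.7) ⇒ out
candidate 3: (m,n)=(-5,14) → π∥ = -5+14·β ≈ 54.30495, π⊥ = -5+14·β' ≈ -8.30495 ∉ [0.5, 1.7) ⇒ out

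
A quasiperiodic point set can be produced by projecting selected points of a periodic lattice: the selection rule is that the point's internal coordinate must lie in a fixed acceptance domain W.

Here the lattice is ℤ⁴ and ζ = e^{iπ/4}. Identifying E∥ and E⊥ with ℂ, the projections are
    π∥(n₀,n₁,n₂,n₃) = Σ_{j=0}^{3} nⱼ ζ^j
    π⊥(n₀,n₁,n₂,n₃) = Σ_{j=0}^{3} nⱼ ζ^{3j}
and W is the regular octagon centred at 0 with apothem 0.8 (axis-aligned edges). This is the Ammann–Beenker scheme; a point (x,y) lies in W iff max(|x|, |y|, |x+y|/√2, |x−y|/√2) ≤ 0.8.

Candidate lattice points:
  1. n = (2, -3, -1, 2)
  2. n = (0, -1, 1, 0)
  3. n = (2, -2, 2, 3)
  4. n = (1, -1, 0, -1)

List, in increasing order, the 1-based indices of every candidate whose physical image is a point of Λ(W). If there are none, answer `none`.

With ζ = e^{iπ/4} the internal vectors are ζ^0,ζ^3,ζ^6,ζ^9.
#1 (2, -3, -1, 2): internal (5.5355, 0.2929); octagon support 5.5355 vs apothem 0.8 → ∉ W
#2 (0, -1, 1, 0): internal (0.7071, -1.7071); octagon support 1.7071 vs apothem 0.8 → ∉ W
#3 (2, -2, 2, 3): internal (5.5355, -1.2929); octagon support 5.5355 vs apothem 0.8 → ∉ W
#4 (1, -1, 0, -1): internal (1.0000, -1.4142); octagon support 1.7071 vs apothem 0.8 → ∉ W

none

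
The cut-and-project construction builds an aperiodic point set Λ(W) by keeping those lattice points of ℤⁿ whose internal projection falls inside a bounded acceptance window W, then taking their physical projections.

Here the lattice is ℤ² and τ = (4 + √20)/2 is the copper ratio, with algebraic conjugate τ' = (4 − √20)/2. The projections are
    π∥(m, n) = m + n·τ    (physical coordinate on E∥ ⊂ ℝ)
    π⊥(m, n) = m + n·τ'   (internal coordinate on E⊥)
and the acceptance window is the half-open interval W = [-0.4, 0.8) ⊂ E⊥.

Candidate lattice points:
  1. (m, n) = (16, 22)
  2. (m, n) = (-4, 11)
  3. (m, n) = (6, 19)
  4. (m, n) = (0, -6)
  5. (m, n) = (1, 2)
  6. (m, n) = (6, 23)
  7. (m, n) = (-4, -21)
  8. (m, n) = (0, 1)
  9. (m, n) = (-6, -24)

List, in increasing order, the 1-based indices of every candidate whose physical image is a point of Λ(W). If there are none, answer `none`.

Compute τ' = (4−√20)/2 = -0.23607, so π⊥(m,n) = m -0.23607·n.
[1] lift (16,22): star map gives 10.80650; window check -0.4 ≤ 10.80650 < 0.8 is false → out
[2] lift (-4,11): star map gives -6.59675; window check -0.4 ≤ -6.59675 < 0.8 is false → out
[3] lift (6,19): star map gives 1.51471; window check -0.4 ≤ 1.51471 < 0.8 is false → out
[4] lift (0,-6): star map gives 1.41641; window check -0.4 ≤ 1.41641 < 0.8 is false → out
[5] lift (1,2): star map gives 0.52786; window check -0.4 ≤ 0.52786 < 0.8 is true → IN Λ
[6] lift (6,23): star map gives 0.57044; window check -0.4 ≤ 0.57044 < 0.8 is true → IN Λ
[7] lift (-4,-21): star map gives 0.95743; window check -0.4 ≤ 0.95743 < 0.8 is false → out
[8] lift (0,1): star map gives -0.23607; window check -0.4 ≤ -0.23607 < 0.8 is true → IN Λ
[9] lift (-6,-24): star map gives -0.33437; window check -0.4 ≤ -0.33437 < 0.8 is true → IN Λ

5, 6, 8, 9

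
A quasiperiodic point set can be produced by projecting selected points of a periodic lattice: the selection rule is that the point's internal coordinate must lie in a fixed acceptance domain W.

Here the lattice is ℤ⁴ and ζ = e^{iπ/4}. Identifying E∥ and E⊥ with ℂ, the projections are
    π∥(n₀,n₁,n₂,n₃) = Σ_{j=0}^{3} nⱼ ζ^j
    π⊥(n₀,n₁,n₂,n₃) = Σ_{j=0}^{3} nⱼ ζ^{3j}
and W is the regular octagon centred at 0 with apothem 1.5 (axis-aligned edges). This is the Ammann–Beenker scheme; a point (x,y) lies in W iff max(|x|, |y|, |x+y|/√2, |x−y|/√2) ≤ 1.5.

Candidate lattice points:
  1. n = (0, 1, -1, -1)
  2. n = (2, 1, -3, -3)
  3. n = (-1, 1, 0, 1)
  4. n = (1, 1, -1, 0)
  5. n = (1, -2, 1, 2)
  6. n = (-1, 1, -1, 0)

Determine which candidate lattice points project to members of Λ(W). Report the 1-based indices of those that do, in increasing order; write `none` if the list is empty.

π⊥(n) = n₀ + n₁ζ³ + n₂ζ⁶ + n₃ζ⁹ where ζ = e^{iπ/4}.
candidate 1: n = (0, 1, -1, -1) → π⊥ ≈ (-1.41421, +1.00000); max(|x|,|y|,|x±y|/√2) = 1.70711 > 1.5 ⇒ ∉ W
candidate 2: n = (2, 1, -3, -3) → π⊥ ≈ (-0.82843, +1.58579); max(|x|,|y|,|x±y|/√2) = 1.70711 > 1.5 ⇒ ∉ W
candidate 3: n = (-1, 1, 0, 1) → π⊥ ≈ (-1.00000, +1.41421); max(|x|,|y|,|x±y|/√2) = 1.70711 > 1.5 ⇒ ∉ W
candidate 4: n = (1, 1, -1, 0) → π⊥ ≈ (+0.29289, +1.70711); max(|x|,|y|,|x±y|/√2) = 1.70711 > 1.5 ⇒ ∉ W
candidate 5: n = (1, -2, 1, 2) → π⊥ ≈ (+3.82843, -1.00000); max(|x|,|y|,|x±y|/√2) = 3.82843 > 1.5 ⇒ ∉ W
candidate 6: n = (-1, 1, -1, 0) → π⊥ ≈ (-1.70711, +1.70711); max(|x|,|y|,|x±y|/√2) = 2.41421 > 1.5 ⇒ ∉ W

none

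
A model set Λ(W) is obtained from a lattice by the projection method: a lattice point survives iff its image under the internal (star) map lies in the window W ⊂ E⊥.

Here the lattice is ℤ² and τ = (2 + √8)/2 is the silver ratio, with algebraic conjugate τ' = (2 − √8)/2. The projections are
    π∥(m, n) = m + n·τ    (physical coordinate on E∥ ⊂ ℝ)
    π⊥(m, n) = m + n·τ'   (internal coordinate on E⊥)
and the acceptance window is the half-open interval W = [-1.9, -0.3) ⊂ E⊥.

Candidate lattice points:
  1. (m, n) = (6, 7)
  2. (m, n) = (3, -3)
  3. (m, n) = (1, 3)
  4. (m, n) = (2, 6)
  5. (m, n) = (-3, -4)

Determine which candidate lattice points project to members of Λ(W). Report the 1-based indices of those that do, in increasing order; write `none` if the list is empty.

Compute τ' = (2−√8)/2 = -0.414214, so π⊥(m,n) = m -0.414214·n.
[1] lift (6,7): star map gives 3.100505; window check -1.9 ≤ 3.100505 < -0.3 is false → out
[2] lift (3,-3): star map gives 4.242641; window check -1.9 ≤ 4.242641 < -0.3 is false → out
[3] lift (1,3): star map gives -0.242641; window check -1.9 ≤ -0.242641 < -0.3 is false → out
[4] lift (2,6): star map gives -0.485281; window check -1.9 ≤ -0.485281 < -0.3 is true → IN Λ
[5] lift (-3,-4): star map gives -1.343146; window check -1.9 ≤ -1.343146 < -0.3 is true → IN Λ

4, 5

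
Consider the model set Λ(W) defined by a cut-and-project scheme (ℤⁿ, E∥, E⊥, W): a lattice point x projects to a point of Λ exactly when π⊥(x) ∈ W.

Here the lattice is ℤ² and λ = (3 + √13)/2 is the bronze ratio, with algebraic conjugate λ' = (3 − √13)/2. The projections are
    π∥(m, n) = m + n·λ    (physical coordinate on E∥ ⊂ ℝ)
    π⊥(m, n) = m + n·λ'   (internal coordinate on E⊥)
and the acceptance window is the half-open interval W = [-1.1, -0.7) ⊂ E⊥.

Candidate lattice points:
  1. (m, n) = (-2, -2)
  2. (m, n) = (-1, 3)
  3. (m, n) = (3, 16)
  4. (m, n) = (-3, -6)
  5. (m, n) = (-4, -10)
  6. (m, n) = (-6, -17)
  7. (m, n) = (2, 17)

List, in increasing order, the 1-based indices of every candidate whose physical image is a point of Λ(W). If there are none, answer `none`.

λ' = (3−√13)/2 ≈ -0.30278.
#1 (-2,-2): internal coord -2 + (-2)·λ' = -1.39445; -1.39445 ∉ [-1.1, -0.7) → out
#2 (-1,3): internal coord -1 + (3)·λ' = -1.90833; -1.90833 ∉ [-1.1, -0.7) → out
#3 (3,16): internal coord 3 + (16)·λ' = -1.84441; -1.84441 ∉ [-1.1, -0.7) → out
#4 (-3,-6): internal coord -3 + (-6)·λ' = -1.18335; -1.18335 ∉ [-1.1, -0.7) → out
#5 (-4,-10): internal coord -4 + (-10)·λ' = -0.97224; -0.97224 ∈ [-1.1, -0.7) → IN Λ
#6 (-6,-17): internal coord -6 + (-17)·λ' = -0.85281; -0.85281 ∈ [-1.1, -0.7) → IN Λ
#7 (2,17): internal coord 2 + (17)·λ' = -3.14719; -3.14719 ∉ [-1.1, -0.7) → out

5, 6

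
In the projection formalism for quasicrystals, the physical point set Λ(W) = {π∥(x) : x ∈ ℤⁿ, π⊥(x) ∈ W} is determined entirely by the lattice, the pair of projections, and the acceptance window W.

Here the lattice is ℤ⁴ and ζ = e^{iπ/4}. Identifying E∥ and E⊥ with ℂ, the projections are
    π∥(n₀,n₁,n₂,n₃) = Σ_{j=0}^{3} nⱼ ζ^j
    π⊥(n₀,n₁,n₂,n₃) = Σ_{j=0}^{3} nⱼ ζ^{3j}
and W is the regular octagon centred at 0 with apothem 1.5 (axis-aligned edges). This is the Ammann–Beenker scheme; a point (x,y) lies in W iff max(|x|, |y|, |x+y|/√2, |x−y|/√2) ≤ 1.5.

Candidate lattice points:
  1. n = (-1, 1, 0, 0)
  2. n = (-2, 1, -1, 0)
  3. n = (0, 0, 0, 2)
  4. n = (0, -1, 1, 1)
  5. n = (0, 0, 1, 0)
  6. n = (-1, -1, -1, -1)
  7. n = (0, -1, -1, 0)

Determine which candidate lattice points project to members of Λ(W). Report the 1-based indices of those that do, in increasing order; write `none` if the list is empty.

π⊥(n) = n₀ + n₁ζ³ + n₂ζ⁶ + n₃ζ⁹ where ζ = e^{iπ/4}.
#1 (-1, 1, 0, 0): internal (-1.707107, 0.707107); octagon support 1.707107 vs apothem 1.5 → ∉ W
#2 (-2, 1, -1, 0): internal (-2.707107, 1.707107); octagon support 3.121320 vs apothem 1.5 → ∉ W
#3 (0, 0, 0, 2): internal (1.414214, 1.414214); octagon support 2.000000 vs apothem 1.5 → ∉ W
#4 (0, -1, 1, 1): internal (1.414214, -1.000000); octagon support 1.707107 vs apothem 1.5 → ∉ W
#5 (0, 0, 1, 0): internal (0.000000, -1.000000); octagon support 1.000000 vs apothem 1.5 → ∈ W
#6 (-1, -1, -1, -1): internal (-1.000000, -0.414214); octagon support 1.000000 vs apothem 1.5 → ∈ W
#7 (0, -1, -1, 0): internal (0.707107, 0.292893); octagon support 0.707107 vs apothem 1.5 → ∈ W

5, 6, 7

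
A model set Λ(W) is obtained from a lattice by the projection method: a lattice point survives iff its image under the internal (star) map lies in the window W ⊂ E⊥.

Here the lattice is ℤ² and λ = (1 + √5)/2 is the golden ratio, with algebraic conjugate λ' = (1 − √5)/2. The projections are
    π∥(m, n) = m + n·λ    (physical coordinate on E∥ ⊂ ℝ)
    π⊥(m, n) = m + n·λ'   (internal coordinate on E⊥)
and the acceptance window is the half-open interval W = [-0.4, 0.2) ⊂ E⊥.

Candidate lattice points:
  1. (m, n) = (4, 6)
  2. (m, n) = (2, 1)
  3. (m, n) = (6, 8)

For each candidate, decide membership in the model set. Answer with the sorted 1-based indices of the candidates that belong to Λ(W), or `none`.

none

Compute λ' = (1−√5)/2 = -0.61803, so π⊥(m,n) = m -0.61803·n.
[1] lift (4,6): star map gives 0.29180; window check -0.4 ≤ 0.29180 < 0.2 is false → out
[2] lift (2,1): star map gives 1.38197; window check -0.4 ≤ 1.38197 < 0.2 is false → out
[3] lift (6,8): star map gives 1.05573; window check -0.4 ≤ 1.05573 < 0.2 is false → out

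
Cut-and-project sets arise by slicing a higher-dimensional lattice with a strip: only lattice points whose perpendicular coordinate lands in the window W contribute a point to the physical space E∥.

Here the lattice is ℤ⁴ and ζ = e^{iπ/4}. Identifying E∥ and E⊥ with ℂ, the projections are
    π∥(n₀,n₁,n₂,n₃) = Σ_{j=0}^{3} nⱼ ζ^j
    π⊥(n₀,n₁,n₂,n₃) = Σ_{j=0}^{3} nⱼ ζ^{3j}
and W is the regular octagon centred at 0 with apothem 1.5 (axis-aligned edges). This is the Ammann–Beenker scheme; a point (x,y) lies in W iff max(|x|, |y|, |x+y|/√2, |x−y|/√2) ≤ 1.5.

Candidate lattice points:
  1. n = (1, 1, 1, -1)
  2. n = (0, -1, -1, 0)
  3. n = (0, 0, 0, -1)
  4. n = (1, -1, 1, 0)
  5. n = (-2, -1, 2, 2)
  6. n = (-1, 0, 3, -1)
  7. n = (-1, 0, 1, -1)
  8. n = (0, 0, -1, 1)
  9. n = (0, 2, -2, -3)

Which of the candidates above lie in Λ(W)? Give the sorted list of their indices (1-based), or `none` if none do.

1, 2, 3, 5

With ζ = e^{iπ/4} the internal vectors are ζ^0,ζ^3,ζ^6,ζ^9.
#1 (1, 1, 1, -1): internal (-0.414214, -1.000000); octagon support 1.000000 vs apothem 1.5 → ∈ W
#2 (0, -1, -1, 0): internal (0.707107, 0.292893); octagon support 0.707107 vs apothem 1.5 → ∈ W
#3 (0, 0, 0, -1): internal (-0.707107, -0.707107); octagon support 1.000000 vs apothem 1.5 → ∈ W
#4 (1, -1, 1, 0): internal (1.707107, -1.707107); octagon support 2.414214 vs apothem 1.5 → ∉ W
#5 (-2, -1, 2, 2): internal (0.121320, -1.292893); octagon support 1.292893 vs apothem 1.5 → ∈ W
#6 (-1, 0, 3, -1): internal (-1.707107, -3.707107); octagon support 3.828427 vs apothem 1.5 → ∉ W
#7 (-1, 0, 1, -1): internal (-1.707107, -1.707107); octagon support 2.414214 vs apothem 1.5 → ∉ W
#8 (0, 0, -1, 1): internal (0.707107, 1.707107); octagon support 1.707107 vs apothem 1.5 → ∉ W
#9 (0, 2, -2, -3): internal (-3.535534, 1.292893); octagon support 3.535534 vs apothem 1.5 → ∉ W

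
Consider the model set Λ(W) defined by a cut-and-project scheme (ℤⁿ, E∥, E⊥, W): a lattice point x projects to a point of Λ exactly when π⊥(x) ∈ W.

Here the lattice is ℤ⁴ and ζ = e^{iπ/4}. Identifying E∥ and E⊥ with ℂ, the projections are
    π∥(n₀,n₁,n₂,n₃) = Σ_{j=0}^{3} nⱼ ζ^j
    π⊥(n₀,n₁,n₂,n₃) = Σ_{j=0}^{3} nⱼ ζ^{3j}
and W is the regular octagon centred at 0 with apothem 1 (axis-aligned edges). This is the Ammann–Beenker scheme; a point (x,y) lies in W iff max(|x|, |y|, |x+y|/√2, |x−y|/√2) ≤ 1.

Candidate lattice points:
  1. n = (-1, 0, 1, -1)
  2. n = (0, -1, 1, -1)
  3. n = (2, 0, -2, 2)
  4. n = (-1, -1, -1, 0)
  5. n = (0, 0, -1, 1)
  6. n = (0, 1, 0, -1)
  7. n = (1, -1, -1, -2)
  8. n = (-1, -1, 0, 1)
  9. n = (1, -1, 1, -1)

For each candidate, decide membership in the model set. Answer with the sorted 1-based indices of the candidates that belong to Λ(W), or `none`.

4, 8

π⊥(n) = n₀ + n₁ζ³ + n₂ζ⁶ + n₃ζ⁹ where ζ = e^{iπ/4}.
candidate 1: n = (-1, 0, 1, -1) → π⊥ ≈ (-1.70711, -1.70711); max(|x|,|y|,|x±y|/√2) = 2.41421 > 1 ⇒ ∉ W
candidate 2: n = (0, -1, 1, -1) → π⊥ ≈ (+0.00000, -2.41421); max(|x|,|y|,|x±y|/√2) = 2.41421 > 1 ⇒ ∉ W
candidate 3: n = (2, 0, -2, 2) → π⊥ ≈ (+3.41421, +3.41421); max(|x|,|y|,|x±y|/√2) = 4.82843 > 1 ⇒ ∉ W
candidate 4: n = (-1, -1, -1, 0) → π⊥ ≈ (-0.29289, +0.29289); max(|x|,|y|,|x±y|/√2) = 0.41421 ≤ 1 ⇒ ∈ W
candidate 5: n = (0, 0, -1, 1) → π⊥ ≈ (+0.70711, +1.70711); max(|x|,|y|,|x±y|/√2) = 1.70711 > 1 ⇒ ∉ W
candidate 6: n = (0, 1, 0, -1) → π⊥ ≈ (-1.41421, +0.00000); max(|x|,|y|,|x±y|/√2) = 1.41421 > 1 ⇒ ∉ W
candidate 7: n = (1, -1, -1, -2) → π⊥ ≈ (+0.29289, -1.12132); max(|x|,|y|,|x±y|/√2) = 1.12132 > 1 ⇒ ∉ W
candidate 8: n = (-1, -1, 0, 1) → π⊥ ≈ (+0.41421, +0.00000); max(|x|,|y|,|x±y|/√2) = 0.41421 ≤ 1 ⇒ ∈ W
candidate 9: n = (1, -1, 1, -1) → π⊥ ≈ (+1.00000, -2.41421); max(|x|,|y|,|x±y|/√2) = 2.41421 > 1 ⇒ ∉ W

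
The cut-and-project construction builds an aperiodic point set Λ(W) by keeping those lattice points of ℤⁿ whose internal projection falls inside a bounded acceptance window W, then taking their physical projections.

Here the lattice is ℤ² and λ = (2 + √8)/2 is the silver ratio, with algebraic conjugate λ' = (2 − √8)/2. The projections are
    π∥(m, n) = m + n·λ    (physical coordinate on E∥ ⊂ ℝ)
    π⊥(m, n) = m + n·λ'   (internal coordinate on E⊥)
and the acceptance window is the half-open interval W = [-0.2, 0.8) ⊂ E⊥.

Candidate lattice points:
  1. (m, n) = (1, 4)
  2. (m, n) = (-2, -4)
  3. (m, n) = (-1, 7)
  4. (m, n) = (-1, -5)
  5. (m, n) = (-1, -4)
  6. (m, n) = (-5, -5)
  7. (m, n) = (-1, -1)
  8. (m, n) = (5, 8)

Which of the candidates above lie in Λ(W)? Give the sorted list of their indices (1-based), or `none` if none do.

5

Compute λ' = (2−√8)/2 = -0.4142, so π⊥(m,n) = m -0.4142·n.
candidate 1: (m,n)=(1,4) → π∥ = 1+4·λ ≈ 10.6569, π⊥ = 1+4·λ' ≈ -0.6569 ∉ [-0.2, 0.8) ⇒ out
candidate 2: (m,n)=(-2,-4) → π∥ = -2-4·λ ≈ -11.6569, π⊥ = -2-4·λ' ≈ -0.3431 ∉ [-0.2, 0.8) ⇒ out
candidate 3: (m,n)=(-1,7) → π∥ = -1+7·λ ≈ 15.8995, π⊥ = -1+7·λ' ≈ -3.8995 ∉ [-0.2, 0.8) ⇒ out
candidate 4: (m,n)=(-1,-5) → π∥ = -1-5·λ ≈ -13.0711, π⊥ = -1-5·λ' ≈ 1.0711 ∉ [-0.2, 0.8) ⇒ out
candidate 5: (m,n)=(-1,-4) → π∥ = -1-4·λ ≈ -10.6569, π⊥ = -1-4·λ' ≈ 0.6569 ∈ [-0.2, 0.8) ⇒ IN Λ
candidate 6: (m,n)=(-5,-5) → π∥ = -5-5·λ ≈ -17.0711, π⊥ = -5-5·λ' ≈ -2.9289 ∉ [-0.2, 0.8) ⇒ out
candidate 7: (m,n)=(-1,-1) → π∥ = -1-1·λ ≈ -3.4142, π⊥ = -1-1·λ' ≈ -0.5858 ∉ [-0.2, 0.8) ⇒ out
candidate 8: (m,n)=(5,8) → π∥ = 5+8·λ ≈ 24.3137, π⊥ = 5+8·λ' ≈ 1.6863 ∉ [-0.2, 0.8) ⇒ out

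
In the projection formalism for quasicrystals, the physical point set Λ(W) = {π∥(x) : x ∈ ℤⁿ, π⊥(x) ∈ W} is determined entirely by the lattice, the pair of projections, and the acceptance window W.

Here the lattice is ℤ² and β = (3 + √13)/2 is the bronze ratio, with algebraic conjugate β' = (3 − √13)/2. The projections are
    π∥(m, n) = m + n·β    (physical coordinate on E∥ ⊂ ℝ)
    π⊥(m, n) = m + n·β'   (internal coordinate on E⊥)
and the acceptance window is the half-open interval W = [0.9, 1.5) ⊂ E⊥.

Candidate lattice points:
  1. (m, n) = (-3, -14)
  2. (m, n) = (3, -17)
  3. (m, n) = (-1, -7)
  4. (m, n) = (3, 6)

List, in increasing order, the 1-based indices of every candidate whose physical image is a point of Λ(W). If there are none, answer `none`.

β' = (3−√13)/2 ≈ -0.302776.
#1 (-3,-14): internal coord -3 + (-14)·β' = +1.238859; +1.238859 ∈ [0.9, 1.5) → IN Λ
#2 (3,-17): internal coord 3 + (-17)·β' = +8.147186; +8.147186 ∉ [0.9, 1.5) → out
#3 (-1,-7): internal coord -1 + (-7)·β' = +1.119429; +1.119429 ∈ [0.9, 1.5) → IN Λ
#4 (3,6): internal coord 3 + (6)·β' = +1.183346; +1.183346 ∈ [0.9, 1.5) → IN Λ

1, 3, 4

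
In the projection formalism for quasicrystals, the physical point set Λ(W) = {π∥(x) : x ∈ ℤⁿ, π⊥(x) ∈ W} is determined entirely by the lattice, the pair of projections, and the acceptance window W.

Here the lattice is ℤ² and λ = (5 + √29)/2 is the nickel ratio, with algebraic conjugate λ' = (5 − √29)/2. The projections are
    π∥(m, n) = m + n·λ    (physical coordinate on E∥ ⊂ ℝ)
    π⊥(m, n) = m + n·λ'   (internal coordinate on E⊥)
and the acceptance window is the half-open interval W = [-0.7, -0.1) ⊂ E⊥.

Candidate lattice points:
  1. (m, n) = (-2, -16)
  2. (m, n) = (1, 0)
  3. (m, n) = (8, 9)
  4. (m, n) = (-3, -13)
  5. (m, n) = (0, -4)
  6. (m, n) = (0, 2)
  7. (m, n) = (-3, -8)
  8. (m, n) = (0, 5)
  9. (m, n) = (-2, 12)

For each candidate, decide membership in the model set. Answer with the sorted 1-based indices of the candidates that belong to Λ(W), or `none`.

Compute λ' = (5−√29)/2 = -0.1926, so π⊥(m,n) = m -0.1926·n.
[1] lift (-2,-16): star map gives 1.0813; window check -0.7 ≤ 1.0813 < -0.1 is false → out
[2] lift (1,0): star map gives 1.0000; window check -0.7 ≤ 1.0000 < -0.1 is false → out
[3] lift (8,9): star map gives 6.2668; window check -0.7 ≤ 6.2668 < -0.1 is false → out
[4] lift (-3,-13): star map gives -0.4964; window check -0.7 ≤ -0.4964 < -0.1 is true → IN Λ
[5] lift (0,-4): star map gives 0.7703; window check -0.7 ≤ 0.7703 < -0.1 is false → out
[6] lift (0,2): star map gives -0.3852; window check -0.7 ≤ -0.3852 < -0.1 is true → IN Λ
[7] lift (-3,-8): star map gives -1.4593; window check -0.7 ≤ -1.4593 < -0.1 is false → out
[8] lift (0,5): star map gives -0.9629; window check -0.7 ≤ -0.9629 < -0.1 is false → out
[9] lift (-2,12): star map gives -4.3110; window check -0.7 ≤ -4.3110 < -0.1 is false → out

4, 6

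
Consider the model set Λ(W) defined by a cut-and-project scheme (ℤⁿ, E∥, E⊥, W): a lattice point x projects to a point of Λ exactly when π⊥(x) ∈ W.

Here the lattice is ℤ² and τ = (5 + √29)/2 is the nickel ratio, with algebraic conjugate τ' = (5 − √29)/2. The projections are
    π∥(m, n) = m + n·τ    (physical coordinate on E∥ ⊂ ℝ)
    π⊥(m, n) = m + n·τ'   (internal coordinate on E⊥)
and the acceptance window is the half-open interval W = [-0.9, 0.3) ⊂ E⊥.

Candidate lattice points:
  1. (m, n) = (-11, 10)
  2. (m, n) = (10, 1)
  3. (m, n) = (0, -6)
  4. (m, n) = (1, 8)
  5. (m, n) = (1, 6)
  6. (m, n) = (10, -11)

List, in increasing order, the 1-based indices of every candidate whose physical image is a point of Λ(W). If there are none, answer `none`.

Compute τ' = (5−√29)/2 = -0.192582, so π⊥(m,n) = m -0.192582·n.
#1 (-11,10): internal coord -11 + (10)·τ' = -12.925824; -12.925824 ∉ [-0.9, 0.3) → out
#2 (10,1): internal coord 10 + (1)·τ' = +9.807418; +9.807418 ∉ [-0.9, 0.3) → out
#3 (0,-6): internal coord 0 + (-6)·τ' = +1.155494; +1.155494 ∉ [-0.9, 0.3) → out
#4 (1,8): internal coord 1 + (8)·τ' = -0.540659; -0.540659 ∈ [-0.9, 0.3) → IN Λ
#5 (1,6): internal coord 1 + (6)·τ' = -0.155494; -0.155494 ∈ [-0.9, 0.3) → IN Λ
#6 (10,-11): internal coord 10 + (-11)·τ' = +12.118406; +12.118406 ∉ [-0.9, 0.3) → out

4, 5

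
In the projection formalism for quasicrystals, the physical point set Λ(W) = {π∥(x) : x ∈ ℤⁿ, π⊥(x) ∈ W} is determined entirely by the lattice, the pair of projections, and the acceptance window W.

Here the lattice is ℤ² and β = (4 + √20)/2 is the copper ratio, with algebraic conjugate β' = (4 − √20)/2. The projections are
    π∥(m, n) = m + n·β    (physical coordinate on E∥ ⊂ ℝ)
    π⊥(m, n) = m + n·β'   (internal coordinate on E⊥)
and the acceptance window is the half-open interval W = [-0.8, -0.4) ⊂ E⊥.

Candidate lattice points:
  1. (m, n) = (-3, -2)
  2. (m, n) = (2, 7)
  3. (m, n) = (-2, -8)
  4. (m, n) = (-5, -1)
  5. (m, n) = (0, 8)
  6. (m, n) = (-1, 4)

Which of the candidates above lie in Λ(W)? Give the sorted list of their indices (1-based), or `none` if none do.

β' = (4−√20)/2 ≈ -0.2361.
[1] lift (-3,-2): star map gives -2.5279; window check -0.8 ≤ -2.5279 < -0.4 is false → out
[2] lift (2,7): star map gives 0.3475; window check -0.8 ≤ 0.3475 < -0.4 is false → out
[3] lift (-2,-8): star map gives -0.1115; window check -0.8 ≤ -0.1115 < -0.4 is false → out
[4] lift (-5,-1): star map gives -4.7639; window check -0.8 ≤ -4.7639 < -0.4 is false → out
[5] lift (0,8): star map gives -1.8885; window check -0.8 ≤ -1.8885 < -0.4 is false → out
[6] lift (-1,4): star map gives -1.9443; window check -0.8 ≤ -1.9443 < -0.4 is false → out

none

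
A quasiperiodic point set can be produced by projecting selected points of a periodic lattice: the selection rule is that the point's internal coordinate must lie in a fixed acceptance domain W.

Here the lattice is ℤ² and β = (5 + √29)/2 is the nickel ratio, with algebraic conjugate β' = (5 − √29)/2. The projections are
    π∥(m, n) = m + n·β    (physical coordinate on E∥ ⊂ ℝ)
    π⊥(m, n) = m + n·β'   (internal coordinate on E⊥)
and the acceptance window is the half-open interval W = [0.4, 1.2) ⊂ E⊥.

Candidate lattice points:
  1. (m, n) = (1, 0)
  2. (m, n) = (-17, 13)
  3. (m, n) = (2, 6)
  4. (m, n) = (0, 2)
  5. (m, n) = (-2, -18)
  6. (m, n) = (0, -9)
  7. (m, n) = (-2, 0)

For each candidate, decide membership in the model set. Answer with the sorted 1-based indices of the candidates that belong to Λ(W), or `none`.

β' = (5−√29)/2 ≈ -0.1926.
[1] lift (1,0): star map gives 1.0000; window check 0.4 ≤ 1.0000 < 1.2 is true → IN Λ
[2] lift (-17,13): star map gives -19.5036; window check 0.4 ≤ -19.5036 < 1.2 is false → out
[3] lift (2,6): star map gives 0.8445; window check 0.4 ≤ 0.8445 < 1.2 is true → IN Λ
[4] lift (0,2): star map gives -0.3852; window check 0.4 ≤ -0.3852 < 1.2 is false → out
[5] lift (-2,-18): star map gives 1.4665; window check 0.4 ≤ 1.4665 < 1.2 is false → out
[6] lift (0,-9): star map gives 1.7332; window check 0.4 ≤ 1.7332 < 1.2 is false → out
[7] lift (-2,0): star map gives -2.0000; window check 0.4 ≤ -2.0000 < 1.2 is false → out

1, 3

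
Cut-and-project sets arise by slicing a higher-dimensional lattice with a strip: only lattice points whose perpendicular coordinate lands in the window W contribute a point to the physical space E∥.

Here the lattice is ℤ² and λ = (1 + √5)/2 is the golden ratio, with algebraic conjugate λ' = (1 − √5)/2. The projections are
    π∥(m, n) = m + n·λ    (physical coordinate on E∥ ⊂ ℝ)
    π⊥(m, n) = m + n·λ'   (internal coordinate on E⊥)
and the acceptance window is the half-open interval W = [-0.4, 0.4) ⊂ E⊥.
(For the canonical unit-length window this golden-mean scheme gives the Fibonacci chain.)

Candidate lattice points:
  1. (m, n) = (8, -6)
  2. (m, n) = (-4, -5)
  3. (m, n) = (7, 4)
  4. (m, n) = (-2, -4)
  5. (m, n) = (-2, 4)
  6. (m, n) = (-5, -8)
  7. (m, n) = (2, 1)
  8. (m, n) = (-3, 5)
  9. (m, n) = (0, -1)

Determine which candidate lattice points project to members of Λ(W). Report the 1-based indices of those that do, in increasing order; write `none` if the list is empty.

λ' = (1−√5)/2 ≈ -0.61803.
[1] lift (8,-6): star map gives 11.70820; window check -0.4 ≤ 11.70820 < 0.4 is false → out
[2] lift (-4,-5): star map gives -0.90983; window check -0.4 ≤ -0.90983 < 0.4 is false → out
[3] lift (7,4): star map gives 4.52786; window check -0.4 ≤ 4.52786 < 0.4 is false → out
[4] lift (-2,-4): star map gives 0.47214; window check -0.4 ≤ 0.47214 < 0.4 is false → out
[5] lift (-2,4): star map gives -4.47214; window check -0.4 ≤ -4.47214 < 0.4 is false → out
[6] lift (-5,-8): star map gives -0.05573; window check -0.4 ≤ -0.05573 < 0.4 is true → IN Λ
[7] lift (2,1): star map gives 1.38197; window check -0.4 ≤ 1.38197 < 0.4 is false → out
[8] lift (-3,5): star map gives -6.09017; window check -0.4 ≤ -6.09017 < 0.4 is false → out
[9] lift (0,-1): star map gives 0.61803; window check -0.4 ≤ 0.61803 < 0.4 is false → out

6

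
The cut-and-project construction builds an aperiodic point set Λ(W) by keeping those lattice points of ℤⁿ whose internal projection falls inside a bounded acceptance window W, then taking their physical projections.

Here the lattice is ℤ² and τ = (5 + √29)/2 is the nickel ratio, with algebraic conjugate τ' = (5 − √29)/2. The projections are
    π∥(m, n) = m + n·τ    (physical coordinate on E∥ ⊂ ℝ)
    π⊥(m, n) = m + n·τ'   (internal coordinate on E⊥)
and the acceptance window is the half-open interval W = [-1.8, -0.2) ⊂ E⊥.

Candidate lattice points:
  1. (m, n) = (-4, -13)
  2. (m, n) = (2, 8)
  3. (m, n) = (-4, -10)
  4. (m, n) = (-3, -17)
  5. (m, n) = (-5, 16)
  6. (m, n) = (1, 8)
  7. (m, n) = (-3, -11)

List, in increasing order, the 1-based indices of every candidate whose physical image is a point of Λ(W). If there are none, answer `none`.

1, 6, 7

Compute τ' = (5−√29)/2 = -0.192582, so π⊥(m,n) = m -0.192582·n.
#1 (-4,-13): internal coord -4 + (-13)·τ' = -1.496429; -1.496429 ∈ [-1.8, -0.2) → IN Λ
#2 (2,8): internal coord 2 + (8)·τ' = +0.459341; +0.459341 ∉ [-1.8, -0.2) → out
#3 (-4,-10): internal coord -4 + (-10)·τ' = -2.074176; -2.074176 ∉ [-1.8, -0.2) → out
#4 (-3,-17): internal coord -3 + (-17)·τ' = +0.273901; +0.273901 ∉ [-1.8, -0.2) → out
#5 (-5,16): internal coord -5 + (16)·τ' = -8.081318; -8.081318 ∉ [-1.8, -0.2) → out
#6 (1,8): internal coord 1 + (8)·τ' = -0.540659; -0.540659 ∈ [-1.8, -0.2) → IN Λ
#7 (-3,-11): internal coord -3 + (-11)·τ' = -0.881594; -0.881594 ∈ [-1.8, -0.2) → IN Λ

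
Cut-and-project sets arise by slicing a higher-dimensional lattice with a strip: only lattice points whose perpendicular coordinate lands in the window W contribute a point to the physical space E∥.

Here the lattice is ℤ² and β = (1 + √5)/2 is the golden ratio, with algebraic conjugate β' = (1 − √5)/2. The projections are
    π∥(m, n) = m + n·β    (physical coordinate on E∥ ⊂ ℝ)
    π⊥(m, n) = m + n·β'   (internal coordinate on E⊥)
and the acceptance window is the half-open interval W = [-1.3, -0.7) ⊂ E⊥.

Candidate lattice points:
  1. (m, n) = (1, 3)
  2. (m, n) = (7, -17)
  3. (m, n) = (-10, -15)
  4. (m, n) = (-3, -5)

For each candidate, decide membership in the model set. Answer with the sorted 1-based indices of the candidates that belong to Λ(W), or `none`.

Compute β' = (1−√5)/2 = -0.618034, so π⊥(m,n) = m -0.618034·n.
[1] lift (1,3): star map gives -0.854102; window check -1.3 ≤ -0.854102 < -0.7 is true → IN Λ
[2] lift (7,-17): star map gives 17.506578; window check -1.3 ≤ 17.506578 < -0.7 is false → out
[3] lift (-10,-15): star map gives -0.729490; window check -1.3 ≤ -0.729490 < -0.7 is true → IN Λ
[4] lift (-3,-5): star map gives 0.090170; window check -1.3 ≤ 0.090170 < -0.7 is false → out

1, 3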